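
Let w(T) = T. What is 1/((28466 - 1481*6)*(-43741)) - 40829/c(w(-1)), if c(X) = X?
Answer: 34967947238619/856448780 ≈ 40829.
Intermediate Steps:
1/((28466 - 1481*6)*(-43741)) - 40829/c(w(-1)) = 1/((28466 - 1481*6)*(-43741)) - 40829/(-1) = -1/43741/(28466 - 8886) - 40829*(-1) = -1/43741/19580 + 40829 = (1/19580)*(-1/43741) + 40829 = -1/856448780 + 40829 = 34967947238619/856448780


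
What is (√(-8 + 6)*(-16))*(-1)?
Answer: 16*I*√2 ≈ 22.627*I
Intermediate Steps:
(√(-8 + 6)*(-16))*(-1) = (√(-2)*(-16))*(-1) = ((I*√2)*(-16))*(-1) = -16*I*√2*(-1) = 16*I*√2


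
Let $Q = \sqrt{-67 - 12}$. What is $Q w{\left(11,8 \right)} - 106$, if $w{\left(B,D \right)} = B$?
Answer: $-106 + 11 i \sqrt{79} \approx -106.0 + 97.77 i$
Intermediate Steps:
$Q = i \sqrt{79}$ ($Q = \sqrt{-79} = i \sqrt{79} \approx 8.8882 i$)
$Q w{\left(11,8 \right)} - 106 = i \sqrt{79} \cdot 11 - 106 = 11 i \sqrt{79} - 106 = -106 + 11 i \sqrt{79}$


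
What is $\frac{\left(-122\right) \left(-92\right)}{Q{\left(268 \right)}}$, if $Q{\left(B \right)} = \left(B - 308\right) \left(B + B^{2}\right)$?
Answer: $- \frac{1403}{360460} \approx -0.0038923$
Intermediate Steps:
$Q{\left(B \right)} = \left(-308 + B\right) \left(B + B^{2}\right)$
$\frac{\left(-122\right) \left(-92\right)}{Q{\left(268 \right)}} = \frac{\left(-122\right) \left(-92\right)}{268 \left(-308 + 268^{2} - 82276\right)} = \frac{11224}{268 \left(-308 + 71824 - 82276\right)} = \frac{11224}{268 \left(-10760\right)} = \frac{11224}{-2883680} = 11224 \left(- \frac{1}{2883680}\right) = - \frac{1403}{360460}$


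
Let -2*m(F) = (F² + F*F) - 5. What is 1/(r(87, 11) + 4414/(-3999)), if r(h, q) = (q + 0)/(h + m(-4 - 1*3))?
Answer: -107973/89852 ≈ -1.2017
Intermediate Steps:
m(F) = 5/2 - F² (m(F) = -((F² + F*F) - 5)/2 = -((F² + F²) - 5)/2 = -(2*F² - 5)/2 = -(-5 + 2*F²)/2 = 5/2 - F²)
r(h, q) = q/(-93/2 + h) (r(h, q) = (q + 0)/(h + (5/2 - (-4 - 1*3)²)) = q/(h + (5/2 - (-4 - 3)²)) = q/(h + (5/2 - 1*(-7)²)) = q/(h + (5/2 - 1*49)) = q/(h + (5/2 - 49)) = q/(h - 93/2) = q/(-93/2 + h))
1/(r(87, 11) + 4414/(-3999)) = 1/(2*11/(-93 + 2*87) + 4414/(-3999)) = 1/(2*11/(-93 + 174) + 4414*(-1/3999)) = 1/(2*11/81 - 4414/3999) = 1/(2*11*(1/81) - 4414/3999) = 1/(22/81 - 4414/3999) = 1/(-89852/107973) = -107973/89852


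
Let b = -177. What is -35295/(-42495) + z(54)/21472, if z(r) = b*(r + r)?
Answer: -908003/15207544 ≈ -0.059707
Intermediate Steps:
z(r) = -354*r (z(r) = -177*(r + r) = -354*r)
-35295/(-42495) + z(54)/21472 = -35295/(-42495) - 354*54/21472 = -35295*(-1/42495) - 19116*1/21472 = 2353/2833 - 4779/5368 = -908003/15207544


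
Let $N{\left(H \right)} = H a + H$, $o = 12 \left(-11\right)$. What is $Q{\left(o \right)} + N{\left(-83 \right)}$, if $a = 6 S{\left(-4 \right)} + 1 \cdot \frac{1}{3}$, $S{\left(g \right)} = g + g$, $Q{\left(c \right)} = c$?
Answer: $\frac{11224}{3} \approx 3741.3$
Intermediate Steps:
$o = -132$
$S{\left(g \right)} = 2 g$
$a = - \frac{143}{3}$ ($a = 6 \cdot 2 \left(-4\right) + 1 \cdot \frac{1}{3} = 6 \left(-8\right) + 1 \cdot \frac{1}{3} = -48 + \frac{1}{3} = - \frac{143}{3} \approx -47.667$)
$N{\left(H \right)} = - \frac{140 H}{3}$ ($N{\left(H \right)} = H \left(- \frac{143}{3}\right) + H = - \frac{143 H}{3} + H = - \frac{140 H}{3}$)
$Q{\left(o \right)} + N{\left(-83 \right)} = -132 - - \frac{11620}{3} = -132 + \frac{11620}{3} = \frac{11224}{3}$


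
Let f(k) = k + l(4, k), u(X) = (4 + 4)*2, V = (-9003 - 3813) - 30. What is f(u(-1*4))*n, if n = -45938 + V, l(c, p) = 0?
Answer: -940544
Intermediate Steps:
V = -12846 (V = -12816 - 30 = -12846)
u(X) = 16 (u(X) = 8*2 = 16)
f(k) = k (f(k) = k + 0 = k)
n = -58784 (n = -45938 - 12846 = -58784)
f(u(-1*4))*n = 16*(-58784) = -940544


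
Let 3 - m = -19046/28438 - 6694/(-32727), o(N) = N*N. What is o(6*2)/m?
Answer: 33504855336/806256437 ≈ 41.556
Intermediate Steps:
o(N) = N**2
m = 1612512874/465345213 (m = 3 - (-19046/28438 - 6694/(-32727)) = 3 - (-19046*1/28438 - 6694*(-1/32727)) = 3 - (-9523/14219 + 6694/32727) = 3 - 1*(-216477235/465345213) = 3 + 216477235/465345213 = 1612512874/465345213 ≈ 3.4652)
o(6*2)/m = (6*2)**2/(1612512874/465345213) = 12**2*(465345213/1612512874) = 144*(465345213/1612512874) = 33504855336/806256437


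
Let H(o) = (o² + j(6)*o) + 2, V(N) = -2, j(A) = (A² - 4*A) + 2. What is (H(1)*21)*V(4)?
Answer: -714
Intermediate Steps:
j(A) = 2 + A² - 4*A
H(o) = 2 + o² + 14*o (H(o) = (o² + (2 + 6² - 4*6)*o) + 2 = (o² + (2 + 36 - 24)*o) + 2 = (o² + 14*o) + 2 = 2 + o² + 14*o)
(H(1)*21)*V(4) = ((2 + 1² + 14*1)*21)*(-2) = ((2 + 1 + 14)*21)*(-2) = (17*21)*(-2) = 357*(-2) = -714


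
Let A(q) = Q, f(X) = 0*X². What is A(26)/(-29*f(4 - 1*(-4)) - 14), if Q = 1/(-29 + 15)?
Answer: 1/196 ≈ 0.0051020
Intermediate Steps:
f(X) = 0
Q = -1/14 (Q = 1/(-14) = -1/14 ≈ -0.071429)
A(q) = -1/14
A(26)/(-29*f(4 - 1*(-4)) - 14) = -1/(14*(-29*0 - 14)) = -1/(14*(0 - 14)) = -1/14/(-14) = -1/14*(-1/14) = 1/196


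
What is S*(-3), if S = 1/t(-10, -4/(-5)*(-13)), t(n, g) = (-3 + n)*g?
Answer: -15/676 ≈ -0.022189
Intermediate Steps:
t(n, g) = g*(-3 + n)
S = 5/676 (S = 1/((-4/(-5)*(-13))*(-3 - 10)) = 1/((-4*(-⅕)*(-13))*(-13)) = 1/(((⅘)*(-13))*(-13)) = 1/(-52/5*(-13)) = 1/(676/5) = 5/676 ≈ 0.0073965)
S*(-3) = (5/676)*(-3) = -15/676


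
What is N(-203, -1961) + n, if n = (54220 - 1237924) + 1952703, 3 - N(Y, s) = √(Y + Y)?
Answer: 769002 - I*√406 ≈ 7.69e+5 - 20.149*I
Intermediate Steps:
N(Y, s) = 3 - √2*√Y (N(Y, s) = 3 - √(Y + Y) = 3 - √(2*Y) = 3 - √2*√Y)
n = 768999 (n = -1183704 + 1952703 = 768999)
N(-203, -1961) + n = (3 - √2*√(-203)) + 768999 = (3 - √2*I*√203) + 768999 = (3 - I*√406) + 768999 = 769002 - I*√406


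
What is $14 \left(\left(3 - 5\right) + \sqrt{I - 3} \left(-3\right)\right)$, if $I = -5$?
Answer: $-28 - 84 i \sqrt{2} \approx -28.0 - 118.79 i$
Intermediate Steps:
$14 \left(\left(3 - 5\right) + \sqrt{I - 3} \left(-3\right)\right) = 14 \left(\left(3 - 5\right) + \sqrt{-5 - 3} \left(-3\right)\right) = 14 \left(-2 + \sqrt{-8} \left(-3\right)\right) = 14 \left(-2 + 2 i \sqrt{2} \left(-3\right)\right) = 14 \left(-2 - 6 i \sqrt{2}\right) = -28 - 84 i \sqrt{2}$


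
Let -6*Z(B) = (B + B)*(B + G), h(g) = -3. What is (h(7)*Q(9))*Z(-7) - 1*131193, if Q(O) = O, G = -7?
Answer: -130311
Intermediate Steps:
Z(B) = -B*(-7 + B)/3 (Z(B) = -(B + B)*(B - 7)/6 = -2*B*(-7 + B)/6 = -B*(-7 + B)/3)
(h(7)*Q(9))*Z(-7) - 1*131193 = (-3*9)*((1/3)*(-7)*(7 - 1*(-7))) - 1*131193 = -9*(-7)*(7 + 7) - 131193 = -9*(-7)*14 - 131193 = -27*(-98/3) - 131193 = 882 - 131193 = -130311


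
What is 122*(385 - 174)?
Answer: 25742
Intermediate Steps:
122*(385 - 174) = 122*211 = 25742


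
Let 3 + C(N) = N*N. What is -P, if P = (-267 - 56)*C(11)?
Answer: 38114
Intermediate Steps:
C(N) = -3 + N² (C(N) = -3 + N*N = -3 + N²)
P = -38114 (P = (-267 - 56)*(-3 + 11²) = -323*(-3 + 121) = -323*118 = -38114)
-P = -1*(-38114) = 38114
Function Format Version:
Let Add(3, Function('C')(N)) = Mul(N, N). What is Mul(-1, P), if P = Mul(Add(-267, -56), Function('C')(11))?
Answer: 38114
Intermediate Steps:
Function('C')(N) = Add(-3, Pow(N, 2)) (Function('C')(N) = Add(-3, Mul(N, N)) = Add(-3, Pow(N, 2)))
P = -38114 (P = Mul(Add(-267, -56), Add(-3, Pow(11, 2))) = Mul(-323, Add(-3, 121)) = Mul(-323, 118) = -38114)
Mul(-1, P) = Mul(-1, -38114) = 38114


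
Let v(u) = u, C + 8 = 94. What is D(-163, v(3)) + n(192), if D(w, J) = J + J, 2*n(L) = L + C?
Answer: 145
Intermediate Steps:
C = 86 (C = -8 + 94 = 86)
n(L) = 43 + L/2 (n(L) = (L + 86)/2 = (86 + L)/2 = 43 + L/2)
D(w, J) = 2*J
D(-163, v(3)) + n(192) = 2*3 + (43 + (½)*192) = 6 + (43 + 96) = 6 + 139 = 145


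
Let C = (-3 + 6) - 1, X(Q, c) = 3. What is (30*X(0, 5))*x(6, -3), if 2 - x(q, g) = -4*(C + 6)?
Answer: 3060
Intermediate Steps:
C = 2 (C = 3 - 1 = 2)
x(q, g) = 34 (x(q, g) = 2 - (-4)*(2 + 6) = 2 - (-4)*8 = 2 - 1*(-32) = 2 + 32 = 34)
(30*X(0, 5))*x(6, -3) = (30*3)*34 = 90*34 = 3060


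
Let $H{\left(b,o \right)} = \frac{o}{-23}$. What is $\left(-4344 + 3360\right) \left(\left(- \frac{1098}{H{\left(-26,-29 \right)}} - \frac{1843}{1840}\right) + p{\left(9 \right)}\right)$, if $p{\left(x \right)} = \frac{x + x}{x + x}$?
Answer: $\frac{5715495981}{6670} \approx 8.569 \cdot 10^{5}$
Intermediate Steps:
$H{\left(b,o \right)} = - \frac{o}{23}$ ($H{\left(b,o \right)} = o \left(- \frac{1}{23}\right) = - \frac{o}{23}$)
$p{\left(x \right)} = 1$ ($p{\left(x \right)} = \frac{2 x}{2 x} = 2 x \frac{1}{2 x} = 1$)
$\left(-4344 + 3360\right) \left(\left(- \frac{1098}{H{\left(-26,-29 \right)}} - \frac{1843}{1840}\right) + p{\left(9 \right)}\right) = \left(-4344 + 3360\right) \left(\left(- \frac{1098}{\left(- \frac{1}{23}\right) \left(-29\right)} - \frac{1843}{1840}\right) + 1\right) = - 984 \left(\left(- \frac{1098}{\frac{29}{23}} - \frac{1843}{1840}\right) + 1\right) = - 984 \left(\left(\left(-1098\right) \frac{23}{29} - \frac{1843}{1840}\right) + 1\right) = - 984 \left(\left(- \frac{25254}{29} - \frac{1843}{1840}\right) + 1\right) = - 984 \left(- \frac{46520807}{53360} + 1\right) = \left(-984\right) \left(- \frac{46467447}{53360}\right) = \frac{5715495981}{6670}$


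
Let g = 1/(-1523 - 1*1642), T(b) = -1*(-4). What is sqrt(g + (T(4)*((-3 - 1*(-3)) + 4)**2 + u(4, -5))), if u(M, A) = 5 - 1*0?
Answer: 4*sqrt(43199085)/3165 ≈ 8.3066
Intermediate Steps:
u(M, A) = 5 (u(M, A) = 5 + 0 = 5)
T(b) = 4
g = -1/3165 (g = 1/(-1523 - 1642) = 1/(-3165) = -1/3165 ≈ -0.00031596)
sqrt(g + (T(4)*((-3 - 1*(-3)) + 4)**2 + u(4, -5))) = sqrt(-1/3165 + (4*((-3 - 1*(-3)) + 4)**2 + 5)) = sqrt(-1/3165 + (4*((-3 + 3) + 4)**2 + 5)) = sqrt(-1/3165 + (4*(0 + 4)**2 + 5)) = sqrt(-1/3165 + (4*4**2 + 5)) = sqrt(-1/3165 + (4*16 + 5)) = sqrt(-1/3165 + (64 + 5)) = sqrt(-1/3165 + 69) = sqrt(218384/3165) = 4*sqrt(43199085)/3165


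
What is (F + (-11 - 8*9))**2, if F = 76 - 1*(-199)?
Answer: 36864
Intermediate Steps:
F = 275 (F = 76 + 199 = 275)
(F + (-11 - 8*9))**2 = (275 + (-11 - 8*9))**2 = (275 + (-11 - 72))**2 = (275 - 83)**2 = 192**2 = 36864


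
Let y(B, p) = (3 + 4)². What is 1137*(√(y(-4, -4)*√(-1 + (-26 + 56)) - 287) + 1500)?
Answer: 1705500 + 1137*√(-287 + 49*√29) ≈ 1.7055e+6 + 5467.9*I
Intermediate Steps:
y(B, p) = 49 (y(B, p) = 7² = 49)
1137*(√(y(-4, -4)*√(-1 + (-26 + 56)) - 287) + 1500) = 1137*(√(49*√(-1 + (-26 + 56)) - 287) + 1500) = 1137*(√(49*√(-1 + 30) - 287) + 1500) = 1137*(√(49*√29 - 287) + 1500) = 1137*(√(-287 + 49*√29) + 1500) = 1137*(1500 + √(-287 + 49*√29)) = 1705500 + 1137*√(-287 + 49*√29)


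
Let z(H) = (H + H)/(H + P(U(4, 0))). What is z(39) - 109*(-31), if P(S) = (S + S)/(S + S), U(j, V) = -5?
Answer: 67619/20 ≈ 3380.9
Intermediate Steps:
P(S) = 1 (P(S) = (2*S)/((2*S)) = (2*S)*(1/(2*S)) = 1)
z(H) = 2*H/(1 + H) (z(H) = (H + H)/(H + 1) = (2*H)/(1 + H) = 2*H/(1 + H))
z(39) - 109*(-31) = 2*39/(1 + 39) - 109*(-31) = 2*39/40 - 1*(-3379) = 2*39*(1/40) + 3379 = 39/20 + 3379 = 67619/20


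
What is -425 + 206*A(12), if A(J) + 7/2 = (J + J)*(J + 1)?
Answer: 63126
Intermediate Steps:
A(J) = -7/2 + 2*J*(1 + J) (A(J) = -7/2 + (J + J)*(J + 1) = -7/2 + (2*J)*(1 + J) = -7/2 + 2*J*(1 + J))
-425 + 206*A(12) = -425 + 206*(-7/2 + 2*12 + 2*12²) = -425 + 206*(-7/2 + 24 + 2*144) = -425 + 206*(-7/2 + 24 + 288) = -425 + 206*(617/2) = -425 + 63551 = 63126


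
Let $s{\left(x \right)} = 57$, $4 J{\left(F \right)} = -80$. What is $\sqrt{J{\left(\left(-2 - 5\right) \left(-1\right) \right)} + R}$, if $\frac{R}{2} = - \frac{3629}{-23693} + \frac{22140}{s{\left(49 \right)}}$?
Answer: $\frac{\sqrt{425031522774}}{23693} \approx 27.516$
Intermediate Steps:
$J{\left(F \right)} = -20$ ($J{\left(F \right)} = \frac{1}{4} \left(-80\right) = -20$)
$R = \frac{18412978}{23693}$ ($R = 2 \left(- \frac{3629}{-23693} + \frac{22140}{57}\right) = 2 \left(\left(-3629\right) \left(- \frac{1}{23693}\right) + 22140 \cdot \frac{1}{57}\right) = 2 \left(\frac{191}{1247} + \frac{7380}{19}\right) = 2 \cdot \frac{9206489}{23693} = \frac{18412978}{23693} \approx 777.15$)
$\sqrt{J{\left(\left(-2 - 5\right) \left(-1\right) \right)} + R} = \sqrt{-20 + \frac{18412978}{23693}} = \sqrt{\frac{17939118}{23693}} = \frac{\sqrt{425031522774}}{23693}$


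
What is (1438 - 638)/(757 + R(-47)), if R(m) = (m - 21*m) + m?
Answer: 16/33 ≈ 0.48485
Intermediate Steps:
R(m) = -19*m (R(m) = -20*m + m = -19*m)
(1438 - 638)/(757 + R(-47)) = (1438 - 638)/(757 - 19*(-47)) = 800/(757 + 893) = 800/1650 = 800*(1/1650) = 16/33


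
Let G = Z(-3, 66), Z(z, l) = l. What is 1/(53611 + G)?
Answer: 1/53677 ≈ 1.8630e-5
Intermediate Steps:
G = 66
1/(53611 + G) = 1/(53611 + 66) = 1/53677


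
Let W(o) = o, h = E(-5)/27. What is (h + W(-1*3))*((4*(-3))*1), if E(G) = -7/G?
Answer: 1592/45 ≈ 35.378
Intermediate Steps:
h = 7/135 (h = -7/(-5)/27 = -7*(-⅕)*(1/27) = (7/5)*(1/27) = 7/135 ≈ 0.051852)
(h + W(-1*3))*((4*(-3))*1) = (7/135 - 1*3)*((4*(-3))*1) = (7/135 - 3)*(-12*1) = -398/135*(-12) = 1592/45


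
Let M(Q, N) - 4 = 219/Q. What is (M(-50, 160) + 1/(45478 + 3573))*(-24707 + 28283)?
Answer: -1666271172/1226275 ≈ -1358.8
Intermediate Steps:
M(Q, N) = 4 + 219/Q
(M(-50, 160) + 1/(45478 + 3573))*(-24707 + 28283) = ((4 + 219/(-50)) + 1/(45478 + 3573))*(-24707 + 28283) = ((4 + 219*(-1/50)) + 1/49051)*3576 = ((4 - 219/50) + 1/49051)*3576 = (-19/50 + 1/49051)*3576 = -931919/2452550*3576 = -1666271172/1226275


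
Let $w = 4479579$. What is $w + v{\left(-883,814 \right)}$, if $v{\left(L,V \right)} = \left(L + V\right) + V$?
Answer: $4480324$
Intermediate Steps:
$v{\left(L,V \right)} = L + 2 V$
$w + v{\left(-883,814 \right)} = 4479579 + \left(-883 + 2 \cdot 814\right) = 4479579 + \left(-883 + 1628\right) = 4479579 + 745 = 4480324$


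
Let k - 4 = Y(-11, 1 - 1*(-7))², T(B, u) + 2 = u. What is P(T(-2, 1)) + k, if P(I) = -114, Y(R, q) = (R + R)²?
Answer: 234146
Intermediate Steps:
T(B, u) = -2 + u
Y(R, q) = 4*R² (Y(R, q) = (2*R)² = 4*R²)
k = 234260 (k = 4 + (4*(-11)²)² = 4 + (4*121)² = 4 + 484² = 4 + 234256 = 234260)
P(T(-2, 1)) + k = -114 + 234260 = 234146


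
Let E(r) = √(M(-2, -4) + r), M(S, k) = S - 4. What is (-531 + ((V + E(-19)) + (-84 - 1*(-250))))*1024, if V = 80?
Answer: -291840 + 5120*I ≈ -2.9184e+5 + 5120.0*I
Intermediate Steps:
M(S, k) = -4 + S
E(r) = √(-6 + r) (E(r) = √((-4 - 2) + r) = √(-6 + r))
(-531 + ((V + E(-19)) + (-84 - 1*(-250))))*1024 = (-531 + ((80 + √(-6 - 19)) + (-84 - 1*(-250))))*1024 = (-531 + ((80 + √(-25)) + (-84 + 250)))*1024 = (-531 + ((80 + 5*I) + 166))*1024 = (-531 + (246 + 5*I))*1024 = (-285 + 5*I)*1024 = -291840 + 5120*I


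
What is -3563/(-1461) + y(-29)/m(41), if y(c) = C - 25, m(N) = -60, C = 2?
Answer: 27487/9740 ≈ 2.8221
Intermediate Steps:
y(c) = -23 (y(c) = 2 - 25 = -23)
-3563/(-1461) + y(-29)/m(41) = -3563/(-1461) - 23/(-60) = -3563*(-1/1461) - 23*(-1/60) = 3563/1461 + 23/60 = 27487/9740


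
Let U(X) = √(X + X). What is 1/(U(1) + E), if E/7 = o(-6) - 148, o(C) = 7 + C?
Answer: -1029/1058839 - √2/1058839 ≈ -0.00097315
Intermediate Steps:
U(X) = √2*√X (U(X) = √(2*X) = √2*√X)
E = -1029 (E = 7*((7 - 6) - 148) = 7*(1 - 148) = 7*(-147) = -1029)
1/(U(1) + E) = 1/(√2*√1 - 1029) = 1/(√2*1 - 1029) = 1/(√2 - 1029) = 1/(-1029 + √2)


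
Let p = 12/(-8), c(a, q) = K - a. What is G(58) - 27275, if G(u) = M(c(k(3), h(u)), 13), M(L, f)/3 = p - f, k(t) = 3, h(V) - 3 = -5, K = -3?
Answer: -54637/2 ≈ -27319.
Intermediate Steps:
h(V) = -2 (h(V) = 3 - 5 = -2)
c(a, q) = -3 - a
p = -3/2 (p = 12*(-⅛) = -3/2 ≈ -1.5000)
M(L, f) = -9/2 - 3*f (M(L, f) = 3*(-3/2 - f) = -9/2 - 3*f)
G(u) = -87/2 (G(u) = -9/2 - 3*13 = -9/2 - 39 = -87/2)
G(58) - 27275 = -87/2 - 27275 = -54637/2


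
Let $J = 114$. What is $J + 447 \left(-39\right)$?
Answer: $-17319$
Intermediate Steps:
$J + 447 \left(-39\right) = 114 + 447 \left(-39\right) = 114 - 17433 = -17319$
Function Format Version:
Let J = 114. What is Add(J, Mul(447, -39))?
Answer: -17319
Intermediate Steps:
Add(J, Mul(447, -39)) = Add(114, Mul(447, -39)) = Add(114, -17433) = -17319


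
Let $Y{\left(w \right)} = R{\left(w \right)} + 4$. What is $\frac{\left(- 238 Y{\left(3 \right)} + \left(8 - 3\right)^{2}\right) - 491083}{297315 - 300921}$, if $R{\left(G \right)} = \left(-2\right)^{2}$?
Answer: $\frac{246481}{1803} \approx 136.71$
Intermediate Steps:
$R{\left(G \right)} = 4$
$Y{\left(w \right)} = 8$ ($Y{\left(w \right)} = 4 + 4 = 8$)
$\frac{\left(- 238 Y{\left(3 \right)} + \left(8 - 3\right)^{2}\right) - 491083}{297315 - 300921} = \frac{\left(\left(-238\right) 8 + \left(8 - 3\right)^{2}\right) - 491083}{297315 - 300921} = \frac{\left(-1904 + 5^{2}\right) - 491083}{-3606} = \left(\left(-1904 + 25\right) - 491083\right) \left(- \frac{1}{3606}\right) = \left(-1879 - 491083\right) \left(- \frac{1}{3606}\right) = \left(-492962\right) \left(- \frac{1}{3606}\right) = \frac{246481}{1803}$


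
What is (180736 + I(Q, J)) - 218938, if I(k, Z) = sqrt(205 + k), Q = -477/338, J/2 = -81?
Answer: -38202 + sqrt(137626)/26 ≈ -38188.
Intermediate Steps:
J = -162 (J = 2*(-81) = -162)
Q = -477/338 (Q = -477*1/338 = -477/338 ≈ -1.4112)
(180736 + I(Q, J)) - 218938 = (180736 + sqrt(205 - 477/338)) - 218938 = (180736 + sqrt(68813/338)) - 218938 = (180736 + sqrt(137626)/26) - 218938 = -38202 + sqrt(137626)/26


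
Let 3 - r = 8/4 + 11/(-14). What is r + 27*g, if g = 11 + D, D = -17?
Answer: -2243/14 ≈ -160.21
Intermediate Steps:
r = 25/14 (r = 3 - (8/4 + 11/(-14)) = 3 - (8*(1/4) + 11*(-1/14)) = 3 - (2 - 11/14) = 3 - 1*17/14 = 3 - 17/14 = 25/14 ≈ 1.7857)
g = -6 (g = 11 - 17 = -6)
r + 27*g = 25/14 + 27*(-6) = 25/14 - 162 = -2243/14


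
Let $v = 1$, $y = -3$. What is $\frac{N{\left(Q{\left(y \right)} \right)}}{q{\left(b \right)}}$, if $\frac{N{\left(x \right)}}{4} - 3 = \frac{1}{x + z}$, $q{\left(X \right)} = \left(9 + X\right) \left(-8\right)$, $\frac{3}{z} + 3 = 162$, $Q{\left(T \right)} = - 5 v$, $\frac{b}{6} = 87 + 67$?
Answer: $- \frac{739}{492624} \approx -0.0015001$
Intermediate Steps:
$b = 924$ ($b = 6 \left(87 + 67\right) = 6 \cdot 154 = 924$)
$Q{\left(T \right)} = -5$ ($Q{\left(T \right)} = \left(-5\right) 1 = -5$)
$z = \frac{1}{53}$ ($z = \frac{3}{-3 + 162} = \frac{3}{159} = 3 \cdot \frac{1}{159} = \frac{1}{53} \approx 0.018868$)
$q{\left(X \right)} = -72 - 8 X$
$N{\left(x \right)} = 12 + \frac{4}{\frac{1}{53} + x}$ ($N{\left(x \right)} = 12 + \frac{4}{x + \frac{1}{53}} = 12 + \frac{4}{\frac{1}{53} + x}$)
$\frac{N{\left(Q{\left(y \right)} \right)}}{q{\left(b \right)}} = \frac{4 \frac{1}{1 + 53 \left(-5\right)} \left(56 + 159 \left(-5\right)\right)}{-72 - 7392} = \frac{4 \frac{1}{1 - 265} \left(56 - 795\right)}{-72 - 7392} = \frac{4 \frac{1}{-264} \left(-739\right)}{-7464} = 4 \left(- \frac{1}{264}\right) \left(-739\right) \left(- \frac{1}{7464}\right) = \frac{739}{66} \left(- \frac{1}{7464}\right) = - \frac{739}{492624}$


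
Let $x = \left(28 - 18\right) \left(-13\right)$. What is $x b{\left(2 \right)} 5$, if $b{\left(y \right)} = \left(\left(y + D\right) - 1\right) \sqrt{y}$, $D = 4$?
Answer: $- 3250 \sqrt{2} \approx -4596.2$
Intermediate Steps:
$b{\left(y \right)} = \sqrt{y} \left(3 + y\right)$ ($b{\left(y \right)} = \left(\left(y + 4\right) - 1\right) \sqrt{y} = \left(\left(4 + y\right) - 1\right) \sqrt{y} = \left(3 + y\right) \sqrt{y} = \sqrt{y} \left(3 + y\right)$)
$x = -130$ ($x = 10 \left(-13\right) = -130$)
$x b{\left(2 \right)} 5 = - 130 \sqrt{2} \left(3 + 2\right) 5 = - 130 \sqrt{2} \cdot 5 \cdot 5 = - 130 \cdot 5 \sqrt{2} \cdot 5 = - 130 \cdot 25 \sqrt{2} = - 3250 \sqrt{2}$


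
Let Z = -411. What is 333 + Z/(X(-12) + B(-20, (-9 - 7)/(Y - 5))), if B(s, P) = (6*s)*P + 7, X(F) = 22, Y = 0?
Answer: 118626/355 ≈ 334.16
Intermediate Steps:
B(s, P) = 7 + 6*P*s (B(s, P) = 6*P*s + 7 = 7 + 6*P*s)
333 + Z/(X(-12) + B(-20, (-9 - 7)/(Y - 5))) = 333 - 411/(22 + (7 + 6*((-9 - 7)/(0 - 5))*(-20))) = 333 - 411/(22 + (7 + 6*(-16/(-5))*(-20))) = 333 - 411/(22 + (7 + 6*(-16*(-⅕))*(-20))) = 333 - 411/(22 + (7 + 6*(16/5)*(-20))) = 333 - 411/(22 + (7 - 384)) = 333 - 411/(22 - 377) = 333 - 411/(-355) = 333 - 411*(-1/355) = 333 + 411/355 = 118626/355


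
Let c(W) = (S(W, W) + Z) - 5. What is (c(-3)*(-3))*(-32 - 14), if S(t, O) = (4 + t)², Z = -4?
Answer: -1104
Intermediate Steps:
c(W) = -9 + (4 + W)² (c(W) = ((4 + W)² - 4) - 5 = (-4 + (4 + W)²) - 5 = -9 + (4 + W)²)
(c(-3)*(-3))*(-32 - 14) = ((-9 + (4 - 3)²)*(-3))*(-32 - 14) = ((-9 + 1²)*(-3))*(-46) = ((-9 + 1)*(-3))*(-46) = -8*(-3)*(-46) = 24*(-46) = -1104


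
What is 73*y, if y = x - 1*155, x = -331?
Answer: -35478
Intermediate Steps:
y = -486 (y = -331 - 1*155 = -331 - 155 = -486)
73*y = 73*(-486) = -35478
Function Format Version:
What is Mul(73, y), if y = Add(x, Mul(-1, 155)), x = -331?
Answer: -35478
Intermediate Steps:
y = -486 (y = Add(-331, Mul(-1, 155)) = Add(-331, -155) = -486)
Mul(73, y) = Mul(73, -486) = -35478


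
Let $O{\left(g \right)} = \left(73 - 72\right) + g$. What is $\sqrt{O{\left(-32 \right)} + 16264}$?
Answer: $\sqrt{16233} \approx 127.41$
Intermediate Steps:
$O{\left(g \right)} = 1 + g$
$\sqrt{O{\left(-32 \right)} + 16264} = \sqrt{\left(1 - 32\right) + 16264} = \sqrt{-31 + 16264} = \sqrt{16233}$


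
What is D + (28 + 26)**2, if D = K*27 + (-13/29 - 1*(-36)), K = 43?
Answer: 119264/29 ≈ 4112.6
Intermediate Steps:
D = 34700/29 (D = 43*27 + (-13/29 - 1*(-36)) = 1161 + (-13*1/29 + 36) = 1161 + (-13/29 + 36) = 1161 + 1031/29 = 34700/29 ≈ 1196.6)
D + (28 + 26)**2 = 34700/29 + (28 + 26)**2 = 34700/29 + 54**2 = 34700/29 + 2916 = 119264/29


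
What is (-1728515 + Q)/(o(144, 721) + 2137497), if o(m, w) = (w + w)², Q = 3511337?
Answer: 1782822/4216861 ≈ 0.42278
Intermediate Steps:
o(m, w) = 4*w² (o(m, w) = (2*w)² = 4*w²)
(-1728515 + Q)/(o(144, 721) + 2137497) = (-1728515 + 3511337)/(4*721² + 2137497) = 1782822/(4*519841 + 2137497) = 1782822/(2079364 + 2137497) = 1782822/4216861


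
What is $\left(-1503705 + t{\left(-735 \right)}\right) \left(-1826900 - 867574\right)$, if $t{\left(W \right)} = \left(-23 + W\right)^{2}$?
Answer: $2503546266834$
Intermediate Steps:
$\left(-1503705 + t{\left(-735 \right)}\right) \left(-1826900 - 867574\right) = \left(-1503705 + \left(-23 - 735\right)^{2}\right) \left(-1826900 - 867574\right) = \left(-1503705 + \left(-758\right)^{2}\right) \left(-2694474\right) = \left(-1503705 + 574564\right) \left(-2694474\right) = \left(-929141\right) \left(-2694474\right) = 2503546266834$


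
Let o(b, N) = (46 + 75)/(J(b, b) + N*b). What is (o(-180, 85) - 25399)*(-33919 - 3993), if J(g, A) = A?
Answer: 1863264101699/1935 ≈ 9.6293e+8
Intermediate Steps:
o(b, N) = 121/(b + N*b) (o(b, N) = (46 + 75)/(b + N*b) = 121/(b + N*b))
(o(-180, 85) - 25399)*(-33919 - 3993) = (121/(-180*(1 + 85)) - 25399)*(-33919 - 3993) = (121*(-1/180)/86 - 25399)*(-37912) = (121*(-1/180)*(1/86) - 25399)*(-37912) = (-121/15480 - 25399)*(-37912) = -393176641/15480*(-37912) = 1863264101699/1935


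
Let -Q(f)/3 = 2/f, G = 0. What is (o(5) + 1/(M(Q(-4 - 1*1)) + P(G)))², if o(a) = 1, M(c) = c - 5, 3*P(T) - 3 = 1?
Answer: 484/1369 ≈ 0.35354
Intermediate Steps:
Q(f) = -6/f
P(T) = 4/3 (P(T) = 1 + (⅓)*1 = 1 + ⅓ = 4/3)
M(c) = -5 + c
(o(5) + 1/(M(Q(-4 - 1*1)) + P(G)))² = (1 + 1/((-5 - 6/(-4 - 1*1)) + 4/3))² = (1 + 1/((-5 - 6/(-4 - 1)) + 4/3))² = (1 + 1/((-5 - 6/(-5)) + 4/3))² = (1 + 1/((-5 - 6*(-⅕)) + 4/3))² = (1 + 1/((-5 + 6/5) + 4/3))² = (1 + 1/(-19/5 + 4/3))² = (1 + 1/(-37/15))² = (1 - 15/37)² = (22/37)² = 484/1369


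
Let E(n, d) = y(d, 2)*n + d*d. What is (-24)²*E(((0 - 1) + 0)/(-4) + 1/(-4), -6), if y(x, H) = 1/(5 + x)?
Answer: 20736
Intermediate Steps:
E(n, d) = d² + n/(5 + d) (E(n, d) = n/(5 + d) + d*d = n/(5 + d) + d² = d² + n/(5 + d))
(-24)²*E(((0 - 1) + 0)/(-4) + 1/(-4), -6) = (-24)²*(((((0 - 1) + 0)/(-4) + 1/(-4)) + (-6)²*(5 - 6))/(5 - 6)) = 576*((((-1 + 0)*(-¼) + 1*(-¼)) + 36*(-1))/(-1)) = 576*(-((-1*(-¼) - ¼) - 36)) = 576*(-((¼ - ¼) - 36)) = 576*(-(0 - 36)) = 576*(-1*(-36)) = 576*36 = 20736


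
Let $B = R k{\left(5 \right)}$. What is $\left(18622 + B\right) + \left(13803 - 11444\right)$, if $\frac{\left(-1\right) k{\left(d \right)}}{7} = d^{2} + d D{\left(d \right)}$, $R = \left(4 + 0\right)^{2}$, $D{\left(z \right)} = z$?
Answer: $15381$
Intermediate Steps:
$R = 16$ ($R = 4^{2} = 16$)
$k{\left(d \right)} = - 14 d^{2}$ ($k{\left(d \right)} = - 7 \left(d^{2} + d d\right) = - 7 \left(d^{2} + d^{2}\right) = - 7 \cdot 2 d^{2} = - 14 d^{2}$)
$B = -5600$ ($B = 16 \left(- 14 \cdot 5^{2}\right) = 16 \left(\left(-14\right) 25\right) = 16 \left(-350\right) = -5600$)
$\left(18622 + B\right) + \left(13803 - 11444\right) = \left(18622 - 5600\right) + \left(13803 - 11444\right) = 13022 + 2359 = 15381$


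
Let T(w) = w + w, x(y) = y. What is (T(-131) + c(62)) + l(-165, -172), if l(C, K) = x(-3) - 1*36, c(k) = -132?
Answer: -433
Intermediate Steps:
T(w) = 2*w
l(C, K) = -39 (l(C, K) = -3 - 1*36 = -3 - 36 = -39)
(T(-131) + c(62)) + l(-165, -172) = (2*(-131) - 132) - 39 = (-262 - 132) - 39 = -394 - 39 = -433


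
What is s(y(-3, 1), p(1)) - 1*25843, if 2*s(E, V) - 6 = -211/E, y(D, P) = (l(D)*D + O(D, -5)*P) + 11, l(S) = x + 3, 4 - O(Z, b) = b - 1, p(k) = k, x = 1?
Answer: -465331/18 ≈ -25852.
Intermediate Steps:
O(Z, b) = 5 - b (O(Z, b) = 4 - (b - 1) = 4 - (-1 + b) = 4 + (1 - b) = 5 - b)
l(S) = 4 (l(S) = 1 + 3 = 4)
y(D, P) = 11 + 4*D + 10*P (y(D, P) = (4*D + (5 - 1*(-5))*P) + 11 = (4*D + (5 + 5)*P) + 11 = (4*D + 10*P) + 11 = 11 + 4*D + 10*P)
s(E, V) = 3 - 211/(2*E) (s(E, V) = 3 + (-211/E)/2 = 3 - 211/(2*E))
s(y(-3, 1), p(1)) - 1*25843 = (3 - 211/(2*(11 + 4*(-3) + 10*1))) - 1*25843 = (3 - 211/(2*(11 - 12 + 10))) - 25843 = (3 - 211/2/9) - 25843 = (3 - 211/2*⅑) - 25843 = (3 - 211/18) - 25843 = -157/18 - 25843 = -465331/18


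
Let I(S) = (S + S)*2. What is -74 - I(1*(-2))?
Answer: -66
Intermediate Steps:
I(S) = 4*S (I(S) = (2*S)*2 = 4*S)
-74 - I(1*(-2)) = -74 - 4*1*(-2) = -74 - 4*(-2) = -74 - 1*(-8) = -74 + 8 = -66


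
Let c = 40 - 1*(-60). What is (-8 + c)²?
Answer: 8464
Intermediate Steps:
c = 100 (c = 40 + 60 = 100)
(-8 + c)² = (-8 + 100)² = 92² = 8464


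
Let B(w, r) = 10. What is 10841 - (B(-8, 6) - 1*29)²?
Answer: 10480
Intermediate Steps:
10841 - (B(-8, 6) - 1*29)² = 10841 - (10 - 1*29)² = 10841 - (10 - 29)² = 10841 - 1*(-19)² = 10841 - 1*361 = 10841 - 361 = 10480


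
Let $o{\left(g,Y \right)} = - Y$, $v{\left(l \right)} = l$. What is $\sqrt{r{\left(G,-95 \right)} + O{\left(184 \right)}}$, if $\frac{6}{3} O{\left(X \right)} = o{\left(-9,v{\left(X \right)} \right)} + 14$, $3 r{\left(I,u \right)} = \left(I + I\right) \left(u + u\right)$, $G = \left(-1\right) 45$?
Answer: $\sqrt{5615} \approx 74.933$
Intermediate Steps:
$G = -45$
$r{\left(I,u \right)} = \frac{4 I u}{3}$ ($r{\left(I,u \right)} = \frac{\left(I + I\right) \left(u + u\right)}{3} = \frac{2 I 2 u}{3} = \frac{4 I u}{3}$)
$O{\left(X \right)} = 7 - \frac{X}{2}$ ($O{\left(X \right)} = \frac{- X + 14}{2} = \frac{14 - X}{2} = 7 - \frac{X}{2}$)
$\sqrt{r{\left(G,-95 \right)} + O{\left(184 \right)}} = \sqrt{\frac{4}{3} \left(-45\right) \left(-95\right) + \left(7 - 92\right)} = \sqrt{5700 + \left(7 - 92\right)} = \sqrt{5700 - 85} = \sqrt{5615}$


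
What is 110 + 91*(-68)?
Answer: -6078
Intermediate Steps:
110 + 91*(-68) = 110 - 6188 = -6078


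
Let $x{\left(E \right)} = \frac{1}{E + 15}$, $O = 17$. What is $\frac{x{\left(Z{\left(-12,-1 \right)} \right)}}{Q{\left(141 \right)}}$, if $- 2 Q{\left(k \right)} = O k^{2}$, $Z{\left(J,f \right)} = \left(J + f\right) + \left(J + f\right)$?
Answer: $\frac{2}{3717747} \approx 5.3796 \cdot 10^{-7}$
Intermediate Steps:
$Z{\left(J,f \right)} = 2 J + 2 f$
$Q{\left(k \right)} = - \frac{17 k^{2}}{2}$
$x{\left(E \right)} = \frac{1}{15 + E}$
$\frac{x{\left(Z{\left(-12,-1 \right)} \right)}}{Q{\left(141 \right)}} = \frac{1}{\left(15 + \left(2 \left(-12\right) + 2 \left(-1\right)\right)\right) \left(- \frac{17 \cdot 141^{2}}{2}\right)} = \frac{1}{\left(15 - 26\right) \left(\left(- \frac{17}{2}\right) 19881\right)} = \frac{1}{\left(15 - 26\right) \left(- \frac{337977}{2}\right)} = \frac{1}{-11} \left(- \frac{2}{337977}\right) = \left(- \frac{1}{11}\right) \left(- \frac{2}{337977}\right) = \frac{2}{3717747}$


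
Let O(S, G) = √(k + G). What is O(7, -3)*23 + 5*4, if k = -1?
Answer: 20 + 46*I ≈ 20.0 + 46.0*I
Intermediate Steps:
O(S, G) = √(-1 + G)
O(7, -3)*23 + 5*4 = √(-1 - 3)*23 + 5*4 = √(-4)*23 + 20 = (2*I)*23 + 20 = 46*I + 20 = 20 + 46*I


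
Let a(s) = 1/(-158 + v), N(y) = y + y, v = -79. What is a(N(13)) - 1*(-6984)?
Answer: 1655207/237 ≈ 6984.0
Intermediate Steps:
N(y) = 2*y
a(s) = -1/237 (a(s) = 1/(-158 - 79) = 1/(-237) = -1/237)
a(N(13)) - 1*(-6984) = -1/237 - 1*(-6984) = -1/237 + 6984 = 1655207/237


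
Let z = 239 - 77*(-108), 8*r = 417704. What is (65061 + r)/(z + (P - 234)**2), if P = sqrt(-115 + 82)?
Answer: 1855216043/1002833269 + 13721058*I*sqrt(33)/1002833269 ≈ 1.85 + 0.078599*I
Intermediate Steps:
r = 52213 (r = (1/8)*417704 = 52213)
P = I*sqrt(33) (P = sqrt(-33) = I*sqrt(33) ≈ 5.7446*I)
z = 8555 (z = 239 + 8316 = 8555)
(65061 + r)/(z + (P - 234)**2) = (65061 + 52213)/(8555 + (I*sqrt(33) - 234)**2) = 117274/(8555 + (-234 + I*sqrt(33))**2)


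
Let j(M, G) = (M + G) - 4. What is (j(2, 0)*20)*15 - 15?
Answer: -615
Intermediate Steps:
j(M, G) = -4 + G + M (j(M, G) = (G + M) - 4 = -4 + G + M)
(j(2, 0)*20)*15 - 15 = ((-4 + 0 + 2)*20)*15 - 15 = -2*20*15 - 15 = -40*15 - 15 = -600 - 15 = -615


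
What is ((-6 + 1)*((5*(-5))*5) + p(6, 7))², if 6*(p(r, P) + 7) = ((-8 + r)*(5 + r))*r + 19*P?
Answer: 13756681/36 ≈ 3.8213e+5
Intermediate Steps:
p(r, P) = -7 + 19*P/6 + r*(-8 + r)*(5 + r)/6 (p(r, P) = -7 + (((-8 + r)*(5 + r))*r + 19*P)/6 = -7 + (r*(-8 + r)*(5 + r) + 19*P)/6 = -7 + (19*P + r*(-8 + r)*(5 + r))/6 = -7 + (19*P/6 + r*(-8 + r)*(5 + r)/6) = -7 + 19*P/6 + r*(-8 + r)*(5 + r)/6)
((-6 + 1)*((5*(-5))*5) + p(6, 7))² = ((-6 + 1)*((5*(-5))*5) + (-7 - 20/3*6 - ½*6² + (⅙)*6³ + (19/6)*7))² = (-(-125)*5 + (-7 - 40 - ½*36 + (⅙)*216 + 133/6))² = (-5*(-125) + (-7 - 40 - 18 + 36 + 133/6))² = (625 - 41/6)² = (3709/6)² = 13756681/36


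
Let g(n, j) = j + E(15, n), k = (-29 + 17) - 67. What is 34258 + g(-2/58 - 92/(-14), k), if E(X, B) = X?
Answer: 34194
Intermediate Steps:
k = -79 (k = -12 - 67 = -79)
g(n, j) = 15 + j (g(n, j) = j + 15 = 15 + j)
34258 + g(-2/58 - 92/(-14), k) = 34258 + (15 - 79) = 34258 - 64 = 34194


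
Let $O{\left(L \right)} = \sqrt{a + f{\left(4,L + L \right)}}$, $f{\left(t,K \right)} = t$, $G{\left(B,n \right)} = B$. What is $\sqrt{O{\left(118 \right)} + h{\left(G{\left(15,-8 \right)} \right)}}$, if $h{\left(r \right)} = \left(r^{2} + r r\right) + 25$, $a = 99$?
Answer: $\sqrt{475 + \sqrt{103}} \approx 22.026$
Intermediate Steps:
$h{\left(r \right)} = 25 + 2 r^{2}$ ($h{\left(r \right)} = \left(r^{2} + r^{2}\right) + 25 = 2 r^{2} + 25 = 25 + 2 r^{2}$)
$O{\left(L \right)} = \sqrt{103}$ ($O{\left(L \right)} = \sqrt{99 + 4} = \sqrt{103}$)
$\sqrt{O{\left(118 \right)} + h{\left(G{\left(15,-8 \right)} \right)}} = \sqrt{\sqrt{103} + \left(25 + 2 \cdot 15^{2}\right)} = \sqrt{\sqrt{103} + \left(25 + 2 \cdot 225\right)} = \sqrt{\sqrt{103} + \left(25 + 450\right)} = \sqrt{\sqrt{103} + 475} = \sqrt{475 + \sqrt{103}}$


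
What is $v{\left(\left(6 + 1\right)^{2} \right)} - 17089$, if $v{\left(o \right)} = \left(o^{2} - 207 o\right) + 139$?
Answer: $-24692$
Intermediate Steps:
$v{\left(o \right)} = 139 + o^{2} - 207 o$
$v{\left(\left(6 + 1\right)^{2} \right)} - 17089 = \left(139 + \left(\left(6 + 1\right)^{2}\right)^{2} - 207 \left(6 + 1\right)^{2}\right) - 17089 = \left(139 + \left(7^{2}\right)^{2} - 207 \cdot 7^{2}\right) - 17089 = \left(139 + 49^{2} - 10143\right) - 17089 = \left(139 + 2401 - 10143\right) - 17089 = -7603 - 17089 = -24692$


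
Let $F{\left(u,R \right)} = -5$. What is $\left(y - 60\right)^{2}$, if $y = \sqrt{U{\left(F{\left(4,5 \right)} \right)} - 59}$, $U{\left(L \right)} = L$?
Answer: $3536 - 960 i \approx 3536.0 - 960.0 i$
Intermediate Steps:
$y = 8 i$ ($y = \sqrt{-5 - 59} = \sqrt{-64} = 8 i \approx 8.0 i$)
$\left(y - 60\right)^{2} = \left(8 i - 60\right)^{2} = \left(-60 + 8 i\right)^{2}$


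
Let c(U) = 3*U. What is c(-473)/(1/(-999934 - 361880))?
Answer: 1932414066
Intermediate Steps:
c(-473)/(1/(-999934 - 361880)) = (3*(-473))/(1/(-999934 - 361880)) = -1419/(1/(-1361814)) = -1419/(-1/1361814) = -1419*(-1361814) = 1932414066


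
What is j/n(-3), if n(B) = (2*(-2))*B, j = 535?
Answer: 535/12 ≈ 44.583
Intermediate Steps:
n(B) = -4*B
j/n(-3) = 535/((-4*(-3))) = 535/12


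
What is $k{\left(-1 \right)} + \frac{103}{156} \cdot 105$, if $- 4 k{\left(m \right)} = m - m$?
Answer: $\frac{3605}{52} \approx 69.327$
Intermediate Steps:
$k{\left(m \right)} = 0$ ($k{\left(m \right)} = - \frac{m - m}{4} = \left(- \frac{1}{4}\right) 0 = 0$)
$k{\left(-1 \right)} + \frac{103}{156} \cdot 105 = 0 + \frac{103}{156} \cdot 105 = 0 + \frac{3605}{52} = \frac{3605}{52}$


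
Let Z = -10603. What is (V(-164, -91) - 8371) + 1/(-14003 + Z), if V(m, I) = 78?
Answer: -204057559/24606 ≈ -8293.0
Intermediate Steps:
(V(-164, -91) - 8371) + 1/(-14003 + Z) = (78 - 8371) + 1/(-14003 - 10603) = -8293 + 1/(-24606) = -8293 - 1/24606 = -204057559/24606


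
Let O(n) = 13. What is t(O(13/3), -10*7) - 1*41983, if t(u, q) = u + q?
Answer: -42040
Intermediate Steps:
t(u, q) = q + u
t(O(13/3), -10*7) - 1*41983 = (-10*7 + 13) - 1*41983 = (-70 + 13) - 41983 = -57 - 41983 = -42040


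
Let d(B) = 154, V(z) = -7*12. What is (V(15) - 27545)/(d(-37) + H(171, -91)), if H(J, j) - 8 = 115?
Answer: -27629/277 ≈ -99.744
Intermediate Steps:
H(J, j) = 123 (H(J, j) = 8 + 115 = 123)
V(z) = -84
(V(15) - 27545)/(d(-37) + H(171, -91)) = (-84 - 27545)/(154 + 123) = -27629/277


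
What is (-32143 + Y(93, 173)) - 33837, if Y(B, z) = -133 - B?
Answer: -66206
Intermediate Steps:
(-32143 + Y(93, 173)) - 33837 = (-32143 + (-133 - 1*93)) - 33837 = (-32143 + (-133 - 93)) - 33837 = (-32143 - 226) - 33837 = -32369 - 33837 = -66206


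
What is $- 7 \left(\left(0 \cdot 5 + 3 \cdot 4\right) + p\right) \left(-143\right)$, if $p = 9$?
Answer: $21021$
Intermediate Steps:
$- 7 \left(\left(0 \cdot 5 + 3 \cdot 4\right) + p\right) \left(-143\right) = - 7 \left(\left(0 \cdot 5 + 3 \cdot 4\right) + 9\right) \left(-143\right) = - 7 \left(\left(0 + 12\right) + 9\right) \left(-143\right) = - 7 \left(12 + 9\right) \left(-143\right) = \left(-7\right) 21 \left(-143\right) = \left(-147\right) \left(-143\right) = 21021$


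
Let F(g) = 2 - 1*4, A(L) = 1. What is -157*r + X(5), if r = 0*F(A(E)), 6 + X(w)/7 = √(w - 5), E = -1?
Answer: -42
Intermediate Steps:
F(g) = -2 (F(g) = 2 - 4 = -2)
X(w) = -42 + 7*√(-5 + w) (X(w) = -42 + 7*√(w - 5) = -42 + 7*√(-5 + w))
r = 0 (r = 0*(-2) = 0)
-157*r + X(5) = -157*0 + (-42 + 7*√(-5 + 5)) = 0 + (-42 + 7*√0) = 0 + (-42 + 7*0) = 0 + (-42 + 0) = 0 - 42 = -42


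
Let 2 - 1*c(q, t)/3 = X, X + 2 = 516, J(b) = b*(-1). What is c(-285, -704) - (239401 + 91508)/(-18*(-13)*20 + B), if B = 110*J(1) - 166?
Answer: -2365151/1468 ≈ -1611.1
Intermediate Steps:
J(b) = -b
X = 514 (X = -2 + 516 = 514)
c(q, t) = -1536 (c(q, t) = 6 - 3*514 = 6 - 1542 = -1536)
B = -276 (B = 110*(-1*1) - 166 = 110*(-1) - 166 = -110 - 166 = -276)
c(-285, -704) - (239401 + 91508)/(-18*(-13)*20 + B) = -1536 - (239401 + 91508)/(-18*(-13)*20 - 276) = -1536 - 330909/(234*20 - 276) = -1536 - 330909/(4680 - 276) = -1536 - 330909/4404 = -1536 - 1*110303/1468 = -1536 - 110303/1468 = -2365151/1468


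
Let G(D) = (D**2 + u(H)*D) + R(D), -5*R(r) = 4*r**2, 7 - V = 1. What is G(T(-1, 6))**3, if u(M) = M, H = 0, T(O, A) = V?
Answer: 46656/125 ≈ 373.25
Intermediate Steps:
V = 6 (V = 7 - 1*1 = 7 - 1 = 6)
T(O, A) = 6
R(r) = -4*r**2/5
G(D) = D**2/5 (G(D) = (D**2 + 0*D) - 4*D**2/5 = (D**2 + 0) - 4*D**2/5 = D**2 - 4*D**2/5 = D**2/5)
G(T(-1, 6))**3 = ((1/5)*6**2)**3 = ((1/5)*36)**3 = (36/5)**3 = 46656/125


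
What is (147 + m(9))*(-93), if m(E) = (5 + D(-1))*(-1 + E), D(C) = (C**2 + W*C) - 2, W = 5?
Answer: -12927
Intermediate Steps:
D(C) = -2 + C**2 + 5*C (D(C) = (C**2 + 5*C) - 2 = -2 + C**2 + 5*C)
m(E) = 1 - E (m(E) = (5 + (-2 + (-1)**2 + 5*(-1)))*(-1 + E) = (5 + (-2 + 1 - 5))*(-1 + E) = (5 - 6)*(-1 + E) = -(-1 + E) = 1 - E)
(147 + m(9))*(-93) = (147 + (1 - 1*9))*(-93) = (147 + (1 - 9))*(-93) = (147 - 8)*(-93) = 139*(-93) = -12927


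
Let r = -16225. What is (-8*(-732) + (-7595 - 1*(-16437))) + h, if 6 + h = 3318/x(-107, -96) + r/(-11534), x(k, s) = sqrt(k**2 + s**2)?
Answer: 169473753/11534 + 3318*sqrt(20665)/20665 ≈ 14716.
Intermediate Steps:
h = -52979/11534 + 3318*sqrt(20665)/20665 (h = -6 + (3318/(sqrt((-107)**2 + (-96)**2)) - 16225/(-11534)) = -6 + (3318/(sqrt(11449 + 9216)) - 16225*(-1/11534)) = -6 + (3318/(sqrt(20665)) + 16225/11534) = -6 + (3318*(sqrt(20665)/20665) + 16225/11534) = -6 + (3318*sqrt(20665)/20665 + 16225/11534) = -6 + (16225/11534 + 3318*sqrt(20665)/20665) = -52979/11534 + 3318*sqrt(20665)/20665 ≈ 18.488)
(-8*(-732) + (-7595 - 1*(-16437))) + h = (-8*(-732) + (-7595 - 1*(-16437))) + (-52979/11534 + 3318*sqrt(20665)/20665) = (5856 + (-7595 + 16437)) + (-52979/11534 + 3318*sqrt(20665)/20665) = (5856 + 8842) + (-52979/11534 + 3318*sqrt(20665)/20665) = 14698 + (-52979/11534 + 3318*sqrt(20665)/20665) = 169473753/11534 + 3318*sqrt(20665)/20665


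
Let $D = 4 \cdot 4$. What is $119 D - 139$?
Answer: $1765$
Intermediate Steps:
$D = 16$
$119 D - 139 = 119 \cdot 16 - 139 = 1904 - 139 = 1765$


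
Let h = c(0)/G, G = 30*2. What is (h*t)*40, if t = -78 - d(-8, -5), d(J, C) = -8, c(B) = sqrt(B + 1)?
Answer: -140/3 ≈ -46.667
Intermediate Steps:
c(B) = sqrt(1 + B)
G = 60
t = -70 (t = -78 - 1*(-8) = -78 + 8 = -70)
h = 1/60 (h = sqrt(1 + 0)/60 = sqrt(1)*(1/60) = 1*(1/60) = 1/60 ≈ 0.016667)
(h*t)*40 = ((1/60)*(-70))*40 = -7/6*40 = -140/3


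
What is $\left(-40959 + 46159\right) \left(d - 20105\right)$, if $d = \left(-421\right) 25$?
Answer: $-159276000$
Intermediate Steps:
$d = -10525$
$\left(-40959 + 46159\right) \left(d - 20105\right) = \left(-40959 + 46159\right) \left(-10525 - 20105\right) = 5200 \left(-30630\right) = -159276000$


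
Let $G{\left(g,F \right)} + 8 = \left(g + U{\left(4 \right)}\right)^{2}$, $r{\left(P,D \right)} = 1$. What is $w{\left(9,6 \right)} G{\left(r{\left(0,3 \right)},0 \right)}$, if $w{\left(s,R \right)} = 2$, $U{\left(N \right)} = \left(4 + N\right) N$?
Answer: $2162$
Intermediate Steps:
$U{\left(N \right)} = N \left(4 + N\right)$
$G{\left(g,F \right)} = -8 + \left(32 + g\right)^{2}$ ($G{\left(g,F \right)} = -8 + \left(g + 4 \left(4 + 4\right)\right)^{2} = -8 + \left(g + 4 \cdot 8\right)^{2} = -8 + \left(g + 32\right)^{2} = -8 + \left(32 + g\right)^{2}$)
$w{\left(9,6 \right)} G{\left(r{\left(0,3 \right)},0 \right)} = 2 \left(-8 + \left(32 + 1\right)^{2}\right) = 2 \left(-8 + 33^{2}\right) = 2 \left(-8 + 1089\right) = 2 \cdot 1081 = 2162$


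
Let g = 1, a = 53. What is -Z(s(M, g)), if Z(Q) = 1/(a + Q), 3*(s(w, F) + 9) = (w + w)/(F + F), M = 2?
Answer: -3/134 ≈ -0.022388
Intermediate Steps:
s(w, F) = -9 + w/(3*F) (s(w, F) = -9 + ((w + w)/(F + F))/3 = -9 + ((2*w)/((2*F)))/3 = -9 + ((2*w)*(1/(2*F)))/3 = -9 + (w/F)/3 = -9 + w/(3*F))
Z(Q) = 1/(53 + Q)
-Z(s(M, g)) = -1/(53 + (-9 + (1/3)*2/1)) = -1/(53 + (-9 + (1/3)*2*1)) = -1/(53 + (-9 + 2/3)) = -1/(53 - 25/3) = -1/134/3 = -1*3/134 = -3/134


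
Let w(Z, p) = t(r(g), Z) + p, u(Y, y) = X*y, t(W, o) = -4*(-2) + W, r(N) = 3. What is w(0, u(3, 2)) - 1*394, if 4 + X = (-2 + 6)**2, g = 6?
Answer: -359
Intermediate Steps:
t(W, o) = 8 + W
X = 12 (X = -4 + (-2 + 6)**2 = -4 + 4**2 = -4 + 16 = 12)
u(Y, y) = 12*y
w(Z, p) = 11 + p (w(Z, p) = (8 + 3) + p = 11 + p)
w(0, u(3, 2)) - 1*394 = (11 + 12*2) - 1*394 = (11 + 24) - 394 = 35 - 394 = -359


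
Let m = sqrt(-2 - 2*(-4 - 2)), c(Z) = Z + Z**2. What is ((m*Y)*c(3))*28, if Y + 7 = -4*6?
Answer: -10416*sqrt(10) ≈ -32938.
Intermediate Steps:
Y = -31 (Y = -7 - 4*6 = -7 - 24 = -31)
m = sqrt(10) (m = sqrt(-2 - 2*(-6)) = sqrt(-2 + 12) = sqrt(10) ≈ 3.1623)
((m*Y)*c(3))*28 = ((sqrt(10)*(-31))*(3*(1 + 3)))*28 = ((-31*sqrt(10))*(3*4))*28 = (-31*sqrt(10)*12)*28 = -372*sqrt(10)*28 = -10416*sqrt(10)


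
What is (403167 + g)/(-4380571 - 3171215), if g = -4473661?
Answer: 2035247/3775893 ≈ 0.53901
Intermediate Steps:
(403167 + g)/(-4380571 - 3171215) = (403167 - 4473661)/(-4380571 - 3171215) = -4070494/(-7551786) = -4070494*(-1/7551786) = 2035247/3775893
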